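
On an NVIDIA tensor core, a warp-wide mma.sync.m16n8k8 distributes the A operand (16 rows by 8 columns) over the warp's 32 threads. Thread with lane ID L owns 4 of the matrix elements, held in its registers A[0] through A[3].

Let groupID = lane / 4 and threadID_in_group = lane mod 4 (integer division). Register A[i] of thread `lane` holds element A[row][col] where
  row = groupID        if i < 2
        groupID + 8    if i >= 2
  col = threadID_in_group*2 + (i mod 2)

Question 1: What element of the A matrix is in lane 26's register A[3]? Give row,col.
lane 26: grp=6 (26/4), tig=2 (26%4)
i=3: r=6+8=14, c=2*2+1=5

14,5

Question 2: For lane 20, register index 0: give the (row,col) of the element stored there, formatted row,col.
5,0

lane 20: gid=5 (20/4), tid=0 (20%4)
i=0: r=5+0=5, c=0*2+0=0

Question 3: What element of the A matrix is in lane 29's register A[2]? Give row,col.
29: g=7,t=1
[2] (7+8,1*2+0) = (15,2)

15,2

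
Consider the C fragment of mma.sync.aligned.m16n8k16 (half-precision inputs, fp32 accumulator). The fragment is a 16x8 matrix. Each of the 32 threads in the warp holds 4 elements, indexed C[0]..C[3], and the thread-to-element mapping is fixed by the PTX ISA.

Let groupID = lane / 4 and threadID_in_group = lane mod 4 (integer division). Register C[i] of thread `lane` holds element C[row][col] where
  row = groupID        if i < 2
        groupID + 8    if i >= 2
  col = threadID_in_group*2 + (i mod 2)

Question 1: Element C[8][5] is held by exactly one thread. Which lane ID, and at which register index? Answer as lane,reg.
2,3

r=8⇒gr=0,Rb=1  c=5⇒th=2,odd=1
L=0*4+2=2  i=1*2+1=3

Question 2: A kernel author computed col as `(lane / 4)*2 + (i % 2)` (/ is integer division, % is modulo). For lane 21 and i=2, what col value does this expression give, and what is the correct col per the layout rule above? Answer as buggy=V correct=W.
`(lane / 4)*2 + (i % 2)`[21,2]->10
21: gid=5,tid=1
[2] (5+8,1*2+0) = (13,2)
col: 10 vs 2

buggy=10 correct=2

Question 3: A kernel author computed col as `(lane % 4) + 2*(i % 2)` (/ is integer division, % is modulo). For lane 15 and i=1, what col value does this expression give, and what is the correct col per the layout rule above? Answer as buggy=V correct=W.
`(lane % 4) + 2*(i % 2)`[15,1]→5
lane 15: G=3 (15/4), T=3 (15%4)
i=1: r=3+0=3, c=3*2+1=7
col: 5 vs 7

buggy=5 correct=7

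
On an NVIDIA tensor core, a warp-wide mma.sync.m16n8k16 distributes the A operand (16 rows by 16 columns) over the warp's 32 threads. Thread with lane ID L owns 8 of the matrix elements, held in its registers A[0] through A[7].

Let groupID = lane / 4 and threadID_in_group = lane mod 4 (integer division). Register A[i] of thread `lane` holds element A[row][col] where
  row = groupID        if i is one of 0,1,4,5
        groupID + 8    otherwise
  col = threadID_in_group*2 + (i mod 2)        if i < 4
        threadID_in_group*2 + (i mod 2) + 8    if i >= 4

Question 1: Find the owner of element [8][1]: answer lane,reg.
r=8->g=0,rb=1  c=1->cb=0,t=0,b0=1
L=0*4+0=0  i=0*4+1*2+1=3

0,3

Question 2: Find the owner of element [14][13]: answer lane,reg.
26,7

r:14=>grp=6,rB=1  c:13=>cB=1,tig=2,lo=1
L=6*4+2=26  i=1*4+1*2+1=7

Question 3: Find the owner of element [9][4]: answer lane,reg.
6,2

r: 9->gid=1,r8=1  c: 4->c8=0,tid=2,i&1=0
L=1*4+2=6  i=0*4+1*2+0=2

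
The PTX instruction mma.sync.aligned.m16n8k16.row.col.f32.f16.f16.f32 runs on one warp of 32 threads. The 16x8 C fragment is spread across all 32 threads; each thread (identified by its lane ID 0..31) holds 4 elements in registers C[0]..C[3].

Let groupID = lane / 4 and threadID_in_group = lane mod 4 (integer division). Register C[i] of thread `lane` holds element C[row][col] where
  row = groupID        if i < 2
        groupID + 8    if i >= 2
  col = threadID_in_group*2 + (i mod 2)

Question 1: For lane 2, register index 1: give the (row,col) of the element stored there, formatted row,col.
2: G=0,T=2
[1] (0+0,2*2+1) = (0,5)

0,5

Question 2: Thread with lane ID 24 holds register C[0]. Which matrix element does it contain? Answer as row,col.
24: gr=6,th=0
[0] (6+0,0*2+0) = (6,0)

6,0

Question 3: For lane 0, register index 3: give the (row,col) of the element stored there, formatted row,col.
8,1

lane 0: gid=0 (0/4), tid=0 (0%4)
i=3: r=0+8=8, c=0*2+1=1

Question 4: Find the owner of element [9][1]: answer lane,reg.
4,3

r=9→G=1,rhi=1  c=1→T=0,p=1
L=1*4+0=4  i=1*2+1=3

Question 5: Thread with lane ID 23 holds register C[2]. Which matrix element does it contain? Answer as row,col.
13,6

lane 23⇒23/4=5, 23 mod 4=3
i=2  r:5+8⇒13  c:2·3+0⇒6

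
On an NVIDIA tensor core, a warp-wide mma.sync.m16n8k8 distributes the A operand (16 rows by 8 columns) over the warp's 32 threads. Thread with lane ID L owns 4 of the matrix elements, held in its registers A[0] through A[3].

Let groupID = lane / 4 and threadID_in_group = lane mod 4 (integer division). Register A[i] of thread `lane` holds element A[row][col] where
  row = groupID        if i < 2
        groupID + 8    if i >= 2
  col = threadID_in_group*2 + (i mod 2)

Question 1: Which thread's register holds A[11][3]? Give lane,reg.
r: 11->gid=3,r8=1  c: 3->tid=1,i&1=1
L=3*4+1=13  i=1*2+1=3

13,3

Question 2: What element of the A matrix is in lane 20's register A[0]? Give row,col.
5,0

20: g=5,t=0
[0] (5+0,0*2+0) = (5,0)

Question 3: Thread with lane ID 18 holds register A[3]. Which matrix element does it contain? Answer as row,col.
18: g=4,t=2
[3] (4+8,2*2+1) = (12,5)

12,5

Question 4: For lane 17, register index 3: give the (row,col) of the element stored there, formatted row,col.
12,3

L=17=>grp=17>>2=4, tig=17&3=1
[3]=>row 4+8=12  col 1·2+1=3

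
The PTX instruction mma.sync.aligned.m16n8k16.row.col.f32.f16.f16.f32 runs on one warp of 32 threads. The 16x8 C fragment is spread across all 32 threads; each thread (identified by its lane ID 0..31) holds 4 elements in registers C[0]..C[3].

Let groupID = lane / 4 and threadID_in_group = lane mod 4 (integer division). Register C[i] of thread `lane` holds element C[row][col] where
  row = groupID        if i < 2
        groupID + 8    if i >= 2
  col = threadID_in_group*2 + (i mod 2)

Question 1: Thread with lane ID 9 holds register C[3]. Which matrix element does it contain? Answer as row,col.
lane 9->9/4=2, 9 mod 4=1
i=3  r:2+8->10  c:2·1+1->3

10,3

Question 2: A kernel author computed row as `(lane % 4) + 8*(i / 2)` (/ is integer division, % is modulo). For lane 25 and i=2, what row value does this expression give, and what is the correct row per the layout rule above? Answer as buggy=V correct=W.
buggy=9 correct=14

`(lane % 4) + 8*(i / 2)`[25,2]→9
lane 25: G=6 (25/4), T=1 (25%4)
i=2: r=6+8=14, c=1*2+0=2
row: 9 vs 14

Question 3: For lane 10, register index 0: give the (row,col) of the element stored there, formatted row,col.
2,4

L=10=>grp=10>>2=2, tig=10&3=2
[0]=>row 2+0=2  col 2·2+0=4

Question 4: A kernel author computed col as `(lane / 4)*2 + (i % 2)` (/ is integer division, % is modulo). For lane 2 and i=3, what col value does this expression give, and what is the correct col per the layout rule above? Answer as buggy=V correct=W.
buggy=1 correct=5

`(lane / 4)*2 + (i % 2)`[2,3]→1
2: G=0,T=2
[3] (0+8,2*2+1) = (8,5)
col: 1 vs 5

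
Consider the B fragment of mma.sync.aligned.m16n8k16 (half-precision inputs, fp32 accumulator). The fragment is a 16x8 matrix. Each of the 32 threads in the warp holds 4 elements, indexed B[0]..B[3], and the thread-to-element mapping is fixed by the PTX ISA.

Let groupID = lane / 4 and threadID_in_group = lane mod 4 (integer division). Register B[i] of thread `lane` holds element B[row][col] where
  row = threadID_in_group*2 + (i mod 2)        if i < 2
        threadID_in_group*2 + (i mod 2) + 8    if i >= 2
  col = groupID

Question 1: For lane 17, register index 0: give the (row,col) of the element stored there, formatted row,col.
17: g=4,t=1
[0] (1*2+0+0,4) = (2,4)

2,4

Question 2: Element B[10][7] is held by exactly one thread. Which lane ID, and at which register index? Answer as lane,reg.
c:7=>grp=7  r:10=>rB=1,tig=1,lo=0
L=7*4+1=29  i=1*2+0=2

29,2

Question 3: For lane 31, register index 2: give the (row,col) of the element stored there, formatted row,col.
14,7

L=31->gid=31>>2=7, tid=31&3=3
[2]->row 3·2+0+8=14  col gid=7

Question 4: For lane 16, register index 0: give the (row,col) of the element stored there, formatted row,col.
lane 16: gid=4 (16/4), tid=0 (16%4)
i=0: r=0*2+0+0=0, c=gid=4

0,4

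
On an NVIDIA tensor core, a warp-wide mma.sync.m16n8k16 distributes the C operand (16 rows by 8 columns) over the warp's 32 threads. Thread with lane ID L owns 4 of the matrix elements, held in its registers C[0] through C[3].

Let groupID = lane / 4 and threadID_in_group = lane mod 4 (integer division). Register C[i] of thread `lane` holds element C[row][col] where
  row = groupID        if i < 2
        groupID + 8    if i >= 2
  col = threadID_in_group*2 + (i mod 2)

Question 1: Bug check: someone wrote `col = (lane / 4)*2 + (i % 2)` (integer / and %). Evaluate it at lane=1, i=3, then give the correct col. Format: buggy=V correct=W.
`(lane / 4)*2 + (i % 2)`[1,3]⇒1
L=1⇒gr=1>>2=0, th=1&3=1
[3]⇒row 0+8=8  col 1·2+1=3
col: 1 vs 3

buggy=1 correct=3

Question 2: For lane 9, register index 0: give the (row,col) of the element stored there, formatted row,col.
9: grp=2,tig=1
[0] (2+0,1*2+0) = (2,2)

2,2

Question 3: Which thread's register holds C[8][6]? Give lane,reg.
r:8=>grp=0,rB=1  c:6=>tig=3,lo=0
L=0*4+3=3  i=1*2+0=2

3,2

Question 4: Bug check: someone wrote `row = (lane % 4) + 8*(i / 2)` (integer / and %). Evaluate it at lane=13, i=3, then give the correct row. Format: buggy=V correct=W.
buggy=9 correct=11

`(lane % 4) + 8*(i / 2)`[13,3]→9
lane 13: G=3 (13/4), T=1 (13%4)
i=3: r=3+8=11, c=1*2+1=3
row: 9 vs 11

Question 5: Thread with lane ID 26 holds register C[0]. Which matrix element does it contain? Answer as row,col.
lane 26->26/4=6, 26 mod 4=2
i=0  r:6+0->6  c:2·2+0->4

6,4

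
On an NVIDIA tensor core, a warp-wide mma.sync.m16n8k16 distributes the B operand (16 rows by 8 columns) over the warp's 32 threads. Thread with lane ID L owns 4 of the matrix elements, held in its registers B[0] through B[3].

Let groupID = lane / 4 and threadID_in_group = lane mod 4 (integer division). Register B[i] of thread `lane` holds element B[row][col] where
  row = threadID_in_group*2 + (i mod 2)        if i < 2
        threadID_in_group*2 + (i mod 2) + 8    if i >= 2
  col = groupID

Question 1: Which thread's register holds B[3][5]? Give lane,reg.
c: 5->gid=5  r: 3->r8=0,tid=1,i&1=1
L=5*4+1=21  i=0*2+1=1

21,1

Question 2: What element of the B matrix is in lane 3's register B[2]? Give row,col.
14,0

lane 3: gid=0 (3/4), tid=3 (3%4)
i=2: r=3*2+0+8=14, c=gid=0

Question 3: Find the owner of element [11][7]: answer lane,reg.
29,3

c: 7->gid=7  r: 11->r8=1,tid=1,i&1=1
L=7*4+1=29  i=1*2+1=3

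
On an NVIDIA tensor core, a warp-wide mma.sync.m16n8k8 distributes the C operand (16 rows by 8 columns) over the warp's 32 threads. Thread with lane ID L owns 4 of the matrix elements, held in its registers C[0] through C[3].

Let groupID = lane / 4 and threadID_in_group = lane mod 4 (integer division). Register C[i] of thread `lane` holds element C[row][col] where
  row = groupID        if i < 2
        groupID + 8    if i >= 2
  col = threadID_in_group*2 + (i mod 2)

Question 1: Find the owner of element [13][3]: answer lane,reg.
21,3

r=13->g=5,rb=1  c=3->t=1,b0=1
L=5*4+1=21  i=1*2+1=3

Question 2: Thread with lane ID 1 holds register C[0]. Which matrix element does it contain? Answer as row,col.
0,2

1: g=0,t=1
[0] (0+0,1*2+0) = (0,2)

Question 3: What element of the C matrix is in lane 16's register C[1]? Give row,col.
L=16->gid=16>>2=4, tid=16&3=0
[1]->row 4+0=4  col 0·2+1=1

4,1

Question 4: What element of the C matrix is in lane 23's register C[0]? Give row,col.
lane 23: gr=5 (23/4), th=3 (23%4)
i=0: r=5+0=5, c=3*2+0=6

5,6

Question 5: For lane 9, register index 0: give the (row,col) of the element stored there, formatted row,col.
2,2

9: gid=2,tid=1
[0] (2+0,1*2+0) = (2,2)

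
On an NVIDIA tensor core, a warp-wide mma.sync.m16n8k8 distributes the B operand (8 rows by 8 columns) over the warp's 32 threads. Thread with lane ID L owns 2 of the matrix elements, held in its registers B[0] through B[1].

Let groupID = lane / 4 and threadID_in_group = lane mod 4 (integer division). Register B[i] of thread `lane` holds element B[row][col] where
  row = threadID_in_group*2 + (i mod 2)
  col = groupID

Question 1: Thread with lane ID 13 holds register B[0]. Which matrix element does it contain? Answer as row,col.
L=13->gid=13>>2=3, tid=13&3=1
[0]->row 1·2+0=2  col gid=3

2,3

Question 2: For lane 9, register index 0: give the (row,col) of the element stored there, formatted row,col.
L=9=>grp=9>>2=2, tig=9&3=1
[0]=>row 1·2+0=2  col grp=2

2,2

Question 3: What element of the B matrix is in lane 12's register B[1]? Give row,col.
12: gid=3,tid=0
[1] (0*2+1,3) = (1,3)

1,3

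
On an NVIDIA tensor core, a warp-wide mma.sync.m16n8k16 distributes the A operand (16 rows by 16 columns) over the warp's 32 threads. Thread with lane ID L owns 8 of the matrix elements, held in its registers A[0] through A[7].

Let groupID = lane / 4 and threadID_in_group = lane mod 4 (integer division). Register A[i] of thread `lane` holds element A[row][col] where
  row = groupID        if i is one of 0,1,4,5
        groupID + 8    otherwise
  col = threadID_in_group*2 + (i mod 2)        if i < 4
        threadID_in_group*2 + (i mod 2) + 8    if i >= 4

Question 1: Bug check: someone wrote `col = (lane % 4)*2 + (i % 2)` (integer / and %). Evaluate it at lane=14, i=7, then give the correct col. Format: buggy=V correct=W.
`(lane % 4)*2 + (i % 2)`[14,7]→5
14: G=3,T=2
[7] (3+8,2*2+1+8) = (11,13)
col: 5 vs 13

buggy=5 correct=13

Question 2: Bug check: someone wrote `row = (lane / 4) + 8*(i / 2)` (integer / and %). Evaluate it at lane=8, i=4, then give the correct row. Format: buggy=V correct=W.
buggy=18 correct=2

`(lane / 4) + 8*(i / 2)`[8,4]=>18
lane 8=>8/4=2, 8 mod 4=0
i=4  r:2+0=>2  c:2·0+0+8=>8
row: 18 vs 2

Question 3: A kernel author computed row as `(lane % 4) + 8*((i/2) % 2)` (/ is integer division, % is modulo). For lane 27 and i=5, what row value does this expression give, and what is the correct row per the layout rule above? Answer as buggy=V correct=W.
buggy=3 correct=6

`(lane % 4) + 8*((i/2) % 2)`[27,5]⇒3
27: gr=6,th=3
[5] (6+0,3*2+1+8) = (6,15)
row: 3 vs 6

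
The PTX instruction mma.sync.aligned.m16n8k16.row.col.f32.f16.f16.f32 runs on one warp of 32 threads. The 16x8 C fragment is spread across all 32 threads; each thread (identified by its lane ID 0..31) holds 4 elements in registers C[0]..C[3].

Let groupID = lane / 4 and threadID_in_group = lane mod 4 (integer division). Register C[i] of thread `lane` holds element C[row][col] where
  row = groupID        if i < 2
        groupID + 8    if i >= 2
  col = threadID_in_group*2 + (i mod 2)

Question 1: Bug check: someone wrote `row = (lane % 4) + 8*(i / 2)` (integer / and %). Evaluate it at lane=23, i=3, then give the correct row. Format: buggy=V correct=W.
buggy=11 correct=13

`(lane % 4) + 8*(i / 2)`[23,3]⇒11
lane 23: gr=5 (23/4), th=3 (23%4)
i=3: r=5+8=13, c=3*2+1=7
row: 11 vs 13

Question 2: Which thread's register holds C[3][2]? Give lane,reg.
r: 3->gid=3,r8=0  c: 2->tid=1,i&1=0
L=3*4+1=13  i=0*2+0=0

13,0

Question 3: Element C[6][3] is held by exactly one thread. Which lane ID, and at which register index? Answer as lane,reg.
25,1

r: 6->gid=6,r8=0  c: 3->tid=1,i&1=1
L=6*4+1=25  i=0*2+1=1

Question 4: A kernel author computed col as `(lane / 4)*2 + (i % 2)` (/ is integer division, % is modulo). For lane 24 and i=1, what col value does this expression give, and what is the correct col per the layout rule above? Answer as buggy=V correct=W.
buggy=13 correct=1

`(lane / 4)*2 + (i % 2)`[24,1]->13
lane 24->24/4=6, 24 mod 4=0
i=1  r:6+0->6  c:2·0+1->1
col: 13 vs 1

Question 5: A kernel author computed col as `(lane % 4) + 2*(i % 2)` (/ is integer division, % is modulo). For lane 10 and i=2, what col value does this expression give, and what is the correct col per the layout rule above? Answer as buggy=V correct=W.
`(lane % 4) + 2*(i % 2)`[10,2]->2
10: g=2,t=2
[2] (2+8,2*2+0) = (10,4)
col: 2 vs 4

buggy=2 correct=4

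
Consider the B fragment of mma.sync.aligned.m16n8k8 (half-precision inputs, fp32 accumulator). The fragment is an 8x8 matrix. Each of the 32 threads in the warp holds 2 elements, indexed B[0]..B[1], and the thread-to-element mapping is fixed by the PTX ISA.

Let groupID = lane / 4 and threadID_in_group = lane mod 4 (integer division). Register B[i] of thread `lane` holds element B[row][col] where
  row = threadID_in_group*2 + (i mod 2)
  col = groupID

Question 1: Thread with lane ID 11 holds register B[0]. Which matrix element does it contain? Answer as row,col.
lane 11: G=2 (11/4), T=3 (11%4)
i=0: r=3*2+0=6, c=G=2

6,2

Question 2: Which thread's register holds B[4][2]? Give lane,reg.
10,0

c=2->g=2  r=4->t=2,b0=0
L=2*4+2=10  i=0=0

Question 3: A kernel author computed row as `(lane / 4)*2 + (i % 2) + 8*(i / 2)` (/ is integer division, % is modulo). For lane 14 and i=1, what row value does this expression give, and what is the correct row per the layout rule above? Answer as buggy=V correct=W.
buggy=7 correct=5

`(lane / 4)*2 + (i % 2) + 8*(i / 2)`[14,1]→7
L=14→G=14>>2=3, T=14&3=2
[1]→row 2·2+1=5  col G=3
row: 7 vs 5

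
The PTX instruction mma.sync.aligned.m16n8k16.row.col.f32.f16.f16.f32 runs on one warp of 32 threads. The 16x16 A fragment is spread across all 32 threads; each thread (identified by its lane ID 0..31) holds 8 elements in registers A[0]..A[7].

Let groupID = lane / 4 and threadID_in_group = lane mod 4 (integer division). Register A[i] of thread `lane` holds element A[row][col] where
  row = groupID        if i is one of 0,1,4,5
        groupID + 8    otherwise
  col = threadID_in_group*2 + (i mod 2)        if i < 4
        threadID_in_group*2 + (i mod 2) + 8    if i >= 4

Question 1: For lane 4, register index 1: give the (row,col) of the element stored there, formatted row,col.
1,1

L=4→G=4>>2=1, T=4&3=0
[1]→row 1+0=1  col 0·2+1+0=1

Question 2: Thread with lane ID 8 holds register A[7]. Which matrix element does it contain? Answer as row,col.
10,9

lane 8->8/4=2, 8 mod 4=0
i=7  r:2+8->10  c:2·0+1+8->9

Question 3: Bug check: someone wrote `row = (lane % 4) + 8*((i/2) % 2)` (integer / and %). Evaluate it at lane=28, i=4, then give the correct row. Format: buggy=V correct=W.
`(lane % 4) + 8*((i/2) % 2)`[28,4]⇒0
lane 28: gr=7 (28/4), th=0 (28%4)
i=4: r=7+0=7, c=0*2+0+8=8
row: 0 vs 7

buggy=0 correct=7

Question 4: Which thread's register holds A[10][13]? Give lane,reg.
r=10⇒gr=2,Rb=1  c=13⇒Cb=1,th=2,odd=1
L=2*4+2=10  i=1*4+1*2+1=7

10,7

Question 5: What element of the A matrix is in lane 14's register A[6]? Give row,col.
11,12

lane 14->14/4=3, 14 mod 4=2
i=6  r:3+8->11  c:2·2+0+8->12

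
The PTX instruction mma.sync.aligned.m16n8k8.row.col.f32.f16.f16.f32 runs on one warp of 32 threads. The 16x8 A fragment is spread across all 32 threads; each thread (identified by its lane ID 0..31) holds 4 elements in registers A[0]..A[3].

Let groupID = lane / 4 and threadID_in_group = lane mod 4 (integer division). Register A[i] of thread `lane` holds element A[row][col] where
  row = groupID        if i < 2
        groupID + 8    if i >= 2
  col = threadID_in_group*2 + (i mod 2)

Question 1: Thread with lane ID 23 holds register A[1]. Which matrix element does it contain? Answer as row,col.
5,7

lane 23=>23/4=5, 23 mod 4=3
i=1  r:5+0=>5  c:2·3+1=>7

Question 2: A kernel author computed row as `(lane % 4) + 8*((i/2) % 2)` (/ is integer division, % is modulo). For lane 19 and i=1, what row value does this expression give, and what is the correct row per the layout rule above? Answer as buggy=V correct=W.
buggy=3 correct=4

`(lane % 4) + 8*((i/2) % 2)`[19,1]=>3
lane 19=>19/4=4, 19 mod 4=3
i=1  r:4+0=>4  c:2·3+1=>7
row: 3 vs 4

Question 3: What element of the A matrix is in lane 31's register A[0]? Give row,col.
7,6

L=31->g=31>>2=7, t=31&3=3
[0]->row 7+0=7  col 3·2+0=6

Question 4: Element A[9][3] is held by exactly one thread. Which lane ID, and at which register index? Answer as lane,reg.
r:9=>grp=1,rB=1  c:3=>tig=1,lo=1
L=1*4+1=5  i=1*2+1=3

5,3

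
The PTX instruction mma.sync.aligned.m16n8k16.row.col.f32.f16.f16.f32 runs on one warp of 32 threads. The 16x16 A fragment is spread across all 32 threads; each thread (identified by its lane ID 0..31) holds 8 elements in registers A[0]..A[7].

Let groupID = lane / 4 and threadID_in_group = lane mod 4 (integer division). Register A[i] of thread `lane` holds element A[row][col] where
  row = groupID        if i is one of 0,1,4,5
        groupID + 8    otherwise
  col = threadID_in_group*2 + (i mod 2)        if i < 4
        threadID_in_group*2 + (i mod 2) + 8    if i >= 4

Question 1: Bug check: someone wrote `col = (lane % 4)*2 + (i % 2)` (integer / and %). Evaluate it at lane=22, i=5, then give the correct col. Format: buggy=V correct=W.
buggy=5 correct=13

`(lane % 4)*2 + (i % 2)`[22,5]⇒5
lane 22⇒22/4=5, 22 mod 4=2
i=5  r:5+0⇒5  c:2·2+1+8⇒13
col: 5 vs 13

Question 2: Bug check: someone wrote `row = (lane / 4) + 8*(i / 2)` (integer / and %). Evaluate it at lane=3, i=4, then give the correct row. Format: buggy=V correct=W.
buggy=16 correct=0

`(lane / 4) + 8*(i / 2)`[3,4]⇒16
lane 3: gr=0 (3/4), th=3 (3%4)
i=4: r=0+0=0, c=3*2+0+8=14
row: 16 vs 0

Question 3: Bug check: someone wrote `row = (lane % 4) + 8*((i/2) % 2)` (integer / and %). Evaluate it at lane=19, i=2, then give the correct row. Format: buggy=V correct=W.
buggy=11 correct=12

`(lane % 4) + 8*((i/2) % 2)`[19,2]->11
L=19->g=19>>2=4, t=19&3=3
[2]->row 4+8=12  col 3·2+0+0=6
row: 11 vs 12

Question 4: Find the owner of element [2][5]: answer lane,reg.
r:2=>grp=2,rB=0  c:5=>cB=0,tig=2,lo=1
L=2*4+2=10  i=0*4+0*2+1=1

10,1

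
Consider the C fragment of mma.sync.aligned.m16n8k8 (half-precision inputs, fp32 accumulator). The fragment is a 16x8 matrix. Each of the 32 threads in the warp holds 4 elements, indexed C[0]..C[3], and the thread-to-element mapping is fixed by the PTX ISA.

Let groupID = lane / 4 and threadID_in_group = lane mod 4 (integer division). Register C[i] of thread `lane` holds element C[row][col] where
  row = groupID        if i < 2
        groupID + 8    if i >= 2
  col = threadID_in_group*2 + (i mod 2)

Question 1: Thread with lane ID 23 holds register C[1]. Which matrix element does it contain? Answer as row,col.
L=23⇒gr=23>>2=5, th=23&3=3
[1]⇒row 5+0=5  col 3·2+1=7

5,7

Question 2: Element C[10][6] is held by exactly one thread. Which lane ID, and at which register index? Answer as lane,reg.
11,2

r=10⇒gr=2,Rb=1  c=6⇒th=3,odd=0
L=2*4+3=11  i=1*2+0=2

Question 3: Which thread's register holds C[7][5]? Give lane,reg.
r=7⇒gr=7,Rb=0  c=5⇒th=2,odd=1
L=7*4+2=30  i=0*2+1=1

30,1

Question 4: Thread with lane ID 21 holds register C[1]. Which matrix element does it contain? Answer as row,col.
5,3

lane 21: grp=5 (21/4), tig=1 (21%4)
i=1: r=5+0=5, c=1*2+1=3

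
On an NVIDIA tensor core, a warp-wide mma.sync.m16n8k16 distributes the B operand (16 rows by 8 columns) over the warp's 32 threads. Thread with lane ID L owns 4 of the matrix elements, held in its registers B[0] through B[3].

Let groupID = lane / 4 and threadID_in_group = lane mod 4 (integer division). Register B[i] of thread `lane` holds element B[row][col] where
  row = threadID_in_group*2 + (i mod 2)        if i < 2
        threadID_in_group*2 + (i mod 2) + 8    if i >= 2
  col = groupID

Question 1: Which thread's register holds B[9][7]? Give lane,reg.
28,3

c: 7->gid=7  r: 9->r8=1,tid=0,i&1=1
L=7*4+0=28  i=1*2+1=3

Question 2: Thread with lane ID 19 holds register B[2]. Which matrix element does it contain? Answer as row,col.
14,4

lane 19: G=4 (19/4), T=3 (19%4)
i=2: r=3*2+0+8=14, c=G=4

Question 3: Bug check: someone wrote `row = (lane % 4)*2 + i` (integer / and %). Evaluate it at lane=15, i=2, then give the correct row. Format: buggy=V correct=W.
`(lane % 4)*2 + i`[15,2]->8
lane 15: g=3 (15/4), t=3 (15%4)
i=2: r=3*2+0+8=14, c=g=3
row: 8 vs 14

buggy=8 correct=14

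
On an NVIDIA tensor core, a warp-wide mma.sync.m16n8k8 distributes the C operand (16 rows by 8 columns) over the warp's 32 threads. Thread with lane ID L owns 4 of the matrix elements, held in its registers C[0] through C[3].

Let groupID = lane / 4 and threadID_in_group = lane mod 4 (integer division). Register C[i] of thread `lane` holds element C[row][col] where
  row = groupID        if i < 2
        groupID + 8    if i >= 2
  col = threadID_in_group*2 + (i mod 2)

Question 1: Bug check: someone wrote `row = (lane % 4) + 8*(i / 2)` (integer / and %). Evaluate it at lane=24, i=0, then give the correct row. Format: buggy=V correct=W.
`(lane % 4) + 8*(i / 2)`[24,0]⇒0
24: gr=6,th=0
[0] (6+0,0*2+0) = (6,0)
row: 0 vs 6

buggy=0 correct=6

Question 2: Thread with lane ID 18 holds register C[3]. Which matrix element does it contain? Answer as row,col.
lane 18: G=4 (18/4), T=2 (18%4)
i=3: r=4+8=12, c=2*2+1=5

12,5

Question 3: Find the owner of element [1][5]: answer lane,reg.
r=1→G=1,rhi=0  c=5→T=2,p=1
L=1*4+2=6  i=0*2+1=1

6,1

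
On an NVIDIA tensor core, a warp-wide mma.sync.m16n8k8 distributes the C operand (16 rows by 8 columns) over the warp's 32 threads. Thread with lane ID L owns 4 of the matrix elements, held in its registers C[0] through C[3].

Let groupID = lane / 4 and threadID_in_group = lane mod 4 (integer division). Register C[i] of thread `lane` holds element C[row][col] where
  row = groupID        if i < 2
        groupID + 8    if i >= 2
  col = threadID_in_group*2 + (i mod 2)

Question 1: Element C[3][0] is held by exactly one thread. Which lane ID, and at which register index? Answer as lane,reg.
r=3->g=3,rb=0  c=0->t=0,b0=0
L=3*4+0=12  i=0*2+0=0

12,0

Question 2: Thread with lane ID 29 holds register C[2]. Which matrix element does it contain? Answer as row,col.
lane 29=>29/4=7, 29 mod 4=1
i=2  r:7+8=>15  c:2·1+0=>2

15,2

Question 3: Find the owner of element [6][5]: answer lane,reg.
r=6⇒gr=6,Rb=0  c=5⇒th=2,odd=1
L=6*4+2=26  i=0*2+1=1

26,1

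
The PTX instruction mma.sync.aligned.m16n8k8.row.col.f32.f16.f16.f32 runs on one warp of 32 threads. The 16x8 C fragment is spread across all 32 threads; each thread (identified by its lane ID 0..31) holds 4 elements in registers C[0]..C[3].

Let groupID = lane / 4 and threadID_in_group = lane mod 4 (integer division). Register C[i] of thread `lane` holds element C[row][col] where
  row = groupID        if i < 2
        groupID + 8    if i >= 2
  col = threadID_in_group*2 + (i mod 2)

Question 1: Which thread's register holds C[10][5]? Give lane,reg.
10,3

r=10⇒gr=2,Rb=1  c=5⇒th=2,odd=1
L=2*4+2=10  i=1*2+1=3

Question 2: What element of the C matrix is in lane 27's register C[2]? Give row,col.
27: g=6,t=3
[2] (6+8,3*2+0) = (14,6)

14,6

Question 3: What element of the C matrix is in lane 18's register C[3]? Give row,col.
18: gr=4,th=2
[3] (4+8,2*2+1) = (12,5)

12,5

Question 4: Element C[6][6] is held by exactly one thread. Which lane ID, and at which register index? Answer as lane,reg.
r=6⇒gr=6,Rb=0  c=6⇒th=3,odd=0
L=6*4+3=27  i=0*2+0=0

27,0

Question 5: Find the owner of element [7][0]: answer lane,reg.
r=7→G=7,rhi=0  c=0→T=0,p=0
L=7*4+0=28  i=0*2+0=0

28,0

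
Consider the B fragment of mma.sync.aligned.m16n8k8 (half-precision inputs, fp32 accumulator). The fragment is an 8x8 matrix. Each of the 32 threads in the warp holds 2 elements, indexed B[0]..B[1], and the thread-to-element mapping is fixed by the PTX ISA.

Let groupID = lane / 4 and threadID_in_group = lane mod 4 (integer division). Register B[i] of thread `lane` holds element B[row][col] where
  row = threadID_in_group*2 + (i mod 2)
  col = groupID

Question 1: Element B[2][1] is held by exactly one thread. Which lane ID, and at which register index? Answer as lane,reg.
5,0

c=1->g=1  r=2->t=1,b0=0
L=1*4+1=5  i=0=0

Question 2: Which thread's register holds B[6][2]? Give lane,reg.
11,0

c=2->g=2  r=6->t=3,b0=0
L=2*4+3=11  i=0=0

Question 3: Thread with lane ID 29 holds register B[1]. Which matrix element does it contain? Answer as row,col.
3,7

lane 29->29/4=7, 29 mod 4=1
i=1  r:2·1+1->3  c:7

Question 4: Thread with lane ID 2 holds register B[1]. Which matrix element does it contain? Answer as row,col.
5,0

lane 2: gr=0 (2/4), th=2 (2%4)
i=1: r=2*2+1=5, c=gr=0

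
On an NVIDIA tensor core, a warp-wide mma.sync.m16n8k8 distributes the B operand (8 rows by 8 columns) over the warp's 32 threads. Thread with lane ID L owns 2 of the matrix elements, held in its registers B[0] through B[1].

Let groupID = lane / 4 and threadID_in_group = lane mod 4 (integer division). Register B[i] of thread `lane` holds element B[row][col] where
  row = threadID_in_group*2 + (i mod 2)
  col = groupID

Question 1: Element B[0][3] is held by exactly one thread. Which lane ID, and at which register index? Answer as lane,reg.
c=3→G=3  r=0→T=0,p=0
L=3*4+0=12  i=0=0

12,0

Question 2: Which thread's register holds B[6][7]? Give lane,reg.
c=7→G=7  r=6→T=3,p=0
L=7*4+3=31  i=0=0

31,0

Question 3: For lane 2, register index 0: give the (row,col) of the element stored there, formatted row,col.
4,0

2: g=0,t=2
[0] (2*2+0,0) = (4,0)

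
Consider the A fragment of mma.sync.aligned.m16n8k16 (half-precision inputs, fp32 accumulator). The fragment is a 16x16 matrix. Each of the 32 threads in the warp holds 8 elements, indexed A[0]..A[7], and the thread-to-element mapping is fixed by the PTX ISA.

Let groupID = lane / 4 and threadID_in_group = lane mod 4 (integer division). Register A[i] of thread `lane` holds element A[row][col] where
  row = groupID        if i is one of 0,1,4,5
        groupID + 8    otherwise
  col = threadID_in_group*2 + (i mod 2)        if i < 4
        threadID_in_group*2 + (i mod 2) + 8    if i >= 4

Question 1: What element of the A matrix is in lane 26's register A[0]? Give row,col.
6,4

L=26→G=26>>2=6, T=26&3=2
[0]→row 6+0=6  col 2·2+0+0=4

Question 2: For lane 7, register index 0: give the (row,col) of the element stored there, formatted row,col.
1,6

lane 7⇒7/4=1, 7 mod 4=3
i=0  r:1+0⇒1  c:2·3+0+0⇒6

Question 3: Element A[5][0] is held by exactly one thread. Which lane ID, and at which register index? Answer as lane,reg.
r=5->g=5,rb=0  c=0->cb=0,t=0,b0=0
L=5*4+0=20  i=0*4+0*2+0=0

20,0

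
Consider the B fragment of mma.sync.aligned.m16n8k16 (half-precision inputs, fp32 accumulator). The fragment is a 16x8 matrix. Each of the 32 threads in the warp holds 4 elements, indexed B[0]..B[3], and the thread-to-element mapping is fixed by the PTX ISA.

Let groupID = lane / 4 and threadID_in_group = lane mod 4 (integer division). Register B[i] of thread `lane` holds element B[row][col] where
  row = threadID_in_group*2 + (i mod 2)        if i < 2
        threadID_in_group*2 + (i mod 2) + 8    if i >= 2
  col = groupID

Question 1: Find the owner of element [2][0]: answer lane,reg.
1,0

c=0⇒gr=0  r=2⇒Rb=0,th=1,odd=0
L=0*4+1=1  i=0*2+0=0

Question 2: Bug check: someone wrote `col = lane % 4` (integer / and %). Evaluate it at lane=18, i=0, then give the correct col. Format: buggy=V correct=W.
buggy=2 correct=4

`lane % 4`[18,0]=>2
lane 18: grp=4 (18/4), tig=2 (18%4)
i=0: r=2*2+0+0=4, c=grp=4
col: 2 vs 4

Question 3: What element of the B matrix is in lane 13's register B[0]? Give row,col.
2,3

lane 13: grp=3 (13/4), tig=1 (13%4)
i=0: r=1*2+0+0=2, c=grp=3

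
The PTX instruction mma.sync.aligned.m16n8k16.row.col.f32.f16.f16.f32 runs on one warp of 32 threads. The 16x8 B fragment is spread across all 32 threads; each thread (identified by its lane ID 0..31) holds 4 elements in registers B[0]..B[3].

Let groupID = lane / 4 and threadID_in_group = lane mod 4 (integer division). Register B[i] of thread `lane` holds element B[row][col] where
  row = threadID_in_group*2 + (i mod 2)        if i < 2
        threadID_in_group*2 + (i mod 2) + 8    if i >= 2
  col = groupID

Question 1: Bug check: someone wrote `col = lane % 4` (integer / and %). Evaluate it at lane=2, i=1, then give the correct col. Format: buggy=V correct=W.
buggy=2 correct=0

`lane % 4`[2,1]→2
2: G=0,T=2
[1] (2*2+1+0,0) = (5,0)
col: 2 vs 0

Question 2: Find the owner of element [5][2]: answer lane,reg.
10,1

c:2=>grp=2  r:5=>rB=0,tig=2,lo=1
L=2*4+2=10  i=0*2+1=1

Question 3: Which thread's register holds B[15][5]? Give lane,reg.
23,3

c=5->g=5  r=15->rb=1,t=3,b0=1
L=5*4+3=23  i=1*2+1=3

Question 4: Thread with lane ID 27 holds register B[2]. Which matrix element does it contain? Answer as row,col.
14,6

lane 27=>27/4=6, 27 mod 4=3
i=2  r:2·3+0+8=>14  c:6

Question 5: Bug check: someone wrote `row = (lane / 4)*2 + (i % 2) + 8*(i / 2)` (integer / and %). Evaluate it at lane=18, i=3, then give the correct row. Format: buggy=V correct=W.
`(lane / 4)*2 + (i % 2) + 8*(i / 2)`[18,3]=>17
18: grp=4,tig=2
[3] (2*2+1+8,4) = (13,4)
row: 17 vs 13

buggy=17 correct=13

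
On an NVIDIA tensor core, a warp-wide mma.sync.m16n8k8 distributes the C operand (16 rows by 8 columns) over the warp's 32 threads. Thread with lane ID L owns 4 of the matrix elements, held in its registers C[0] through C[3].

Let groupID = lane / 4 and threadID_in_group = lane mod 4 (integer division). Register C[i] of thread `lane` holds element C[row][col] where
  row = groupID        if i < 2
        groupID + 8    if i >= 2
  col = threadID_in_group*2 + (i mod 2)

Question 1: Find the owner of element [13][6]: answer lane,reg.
23,2

r:13=>grp=5,rB=1  c:6=>tig=3,lo=0
L=5*4+3=23  i=1*2+0=2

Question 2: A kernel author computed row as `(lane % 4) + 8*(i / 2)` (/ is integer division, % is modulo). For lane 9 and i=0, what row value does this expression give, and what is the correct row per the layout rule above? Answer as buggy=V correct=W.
`(lane % 4) + 8*(i / 2)`[9,0]→1
lane 9→9/4=2, 9 mod 4=1
i=0  r:2+0→2  c:2·1+0→2
row: 1 vs 2

buggy=1 correct=2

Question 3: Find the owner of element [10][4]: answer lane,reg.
10,2

r: 10->gid=2,r8=1  c: 4->tid=2,i&1=0
L=2*4+2=10  i=1*2+0=2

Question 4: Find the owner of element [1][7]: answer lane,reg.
r:1=>grp=1,rB=0  c:7=>tig=3,lo=1
L=1*4+3=7  i=0*2+1=1

7,1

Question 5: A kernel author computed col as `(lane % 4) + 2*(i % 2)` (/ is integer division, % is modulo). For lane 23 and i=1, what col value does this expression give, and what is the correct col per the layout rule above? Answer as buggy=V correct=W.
buggy=5 correct=7

`(lane % 4) + 2*(i % 2)`[23,1]->5
23: g=5,t=3
[1] (5+0,3*2+1) = (5,7)
col: 5 vs 7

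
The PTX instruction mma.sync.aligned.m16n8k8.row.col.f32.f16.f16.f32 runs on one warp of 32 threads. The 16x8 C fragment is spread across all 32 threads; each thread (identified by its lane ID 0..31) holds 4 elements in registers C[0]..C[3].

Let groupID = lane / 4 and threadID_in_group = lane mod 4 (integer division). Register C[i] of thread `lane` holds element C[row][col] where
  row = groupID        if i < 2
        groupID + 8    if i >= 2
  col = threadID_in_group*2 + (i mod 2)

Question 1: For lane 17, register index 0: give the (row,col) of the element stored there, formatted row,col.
lane 17→17/4=4, 17 mod 4=1
i=0  r:4+0→4  c:2·1+0→2

4,2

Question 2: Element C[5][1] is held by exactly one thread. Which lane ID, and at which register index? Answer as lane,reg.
20,1

r=5->g=5,rb=0  c=1->t=0,b0=1
L=5*4+0=20  i=0*2+1=1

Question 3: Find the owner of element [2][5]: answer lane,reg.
r=2⇒gr=2,Rb=0  c=5⇒th=2,odd=1
L=2*4+2=10  i=0*2+1=1

10,1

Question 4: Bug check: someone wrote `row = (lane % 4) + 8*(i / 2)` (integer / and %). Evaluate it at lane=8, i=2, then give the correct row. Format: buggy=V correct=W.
buggy=8 correct=10

`(lane % 4) + 8*(i / 2)`[8,2]⇒8
lane 8: gr=2 (8/4), th=0 (8%4)
i=2: r=2+8=10, c=0*2+0=0
row: 8 vs 10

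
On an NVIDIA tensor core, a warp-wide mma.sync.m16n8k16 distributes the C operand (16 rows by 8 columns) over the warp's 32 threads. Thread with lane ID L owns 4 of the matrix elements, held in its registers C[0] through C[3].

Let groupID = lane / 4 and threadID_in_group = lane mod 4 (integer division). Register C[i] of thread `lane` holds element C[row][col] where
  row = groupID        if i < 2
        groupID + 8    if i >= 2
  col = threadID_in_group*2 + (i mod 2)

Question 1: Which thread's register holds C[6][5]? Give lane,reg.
r=6->g=6,rb=0  c=5->t=2,b0=1
L=6*4+2=26  i=0*2+1=1

26,1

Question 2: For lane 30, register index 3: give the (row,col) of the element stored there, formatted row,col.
15,5

lane 30→30/4=7, 30 mod 4=2
i=3  r:7+8→15  c:2·2+1→5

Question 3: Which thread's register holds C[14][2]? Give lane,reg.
r=14⇒gr=6,Rb=1  c=2⇒th=1,odd=0
L=6*4+1=25  i=1*2+0=2

25,2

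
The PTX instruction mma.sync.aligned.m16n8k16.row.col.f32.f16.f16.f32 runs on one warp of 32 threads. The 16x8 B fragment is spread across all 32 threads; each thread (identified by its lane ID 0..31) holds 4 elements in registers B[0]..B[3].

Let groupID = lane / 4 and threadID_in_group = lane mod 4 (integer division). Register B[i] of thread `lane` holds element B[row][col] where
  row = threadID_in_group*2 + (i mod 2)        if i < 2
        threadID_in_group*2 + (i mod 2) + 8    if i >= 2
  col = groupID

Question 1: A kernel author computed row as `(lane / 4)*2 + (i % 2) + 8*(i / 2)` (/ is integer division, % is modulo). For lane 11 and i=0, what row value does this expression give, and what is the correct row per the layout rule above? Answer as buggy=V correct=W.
buggy=4 correct=6

`(lane / 4)*2 + (i % 2) + 8*(i / 2)`[11,0]=>4
lane 11=>11/4=2, 11 mod 4=3
i=0  r:2·3+0+0=>6  c:2
row: 4 vs 6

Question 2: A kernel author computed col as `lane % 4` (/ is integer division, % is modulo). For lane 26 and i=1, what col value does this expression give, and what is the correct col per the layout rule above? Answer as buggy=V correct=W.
buggy=2 correct=6

`lane % 4`[26,1]→2
lane 26: G=6 (26/4), T=2 (26%4)
i=1: r=2*2+1+0=5, c=G=6
col: 2 vs 6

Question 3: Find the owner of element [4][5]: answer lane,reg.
c=5→G=5  r=4→rhi=0,T=2,p=0
L=5*4+2=22  i=0*2+0=0

22,0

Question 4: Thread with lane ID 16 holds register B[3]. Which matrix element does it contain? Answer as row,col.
9,4

lane 16: gr=4 (16/4), th=0 (16%4)
i=3: r=0*2+1+8=9, c=gr=4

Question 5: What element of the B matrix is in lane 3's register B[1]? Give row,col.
lane 3→3/4=0, 3 mod 4=3
i=1  r:2·3+1+0→7  c:0

7,0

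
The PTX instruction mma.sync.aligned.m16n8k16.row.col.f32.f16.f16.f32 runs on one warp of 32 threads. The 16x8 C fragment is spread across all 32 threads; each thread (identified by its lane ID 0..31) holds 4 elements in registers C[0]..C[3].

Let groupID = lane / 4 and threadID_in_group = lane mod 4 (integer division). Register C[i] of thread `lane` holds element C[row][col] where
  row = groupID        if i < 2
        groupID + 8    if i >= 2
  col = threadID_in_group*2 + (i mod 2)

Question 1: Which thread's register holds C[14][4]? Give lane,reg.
r=14⇒gr=6,Rb=1  c=4⇒th=2,odd=0
L=6*4+2=26  i=1*2+0=2

26,2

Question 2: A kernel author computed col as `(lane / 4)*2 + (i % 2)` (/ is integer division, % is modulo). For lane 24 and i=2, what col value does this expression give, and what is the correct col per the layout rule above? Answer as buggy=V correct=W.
buggy=12 correct=0

`(lane / 4)*2 + (i % 2)`[24,2]⇒12
24: gr=6,th=0
[2] (6+8,0*2+0) = (14,0)
col: 12 vs 0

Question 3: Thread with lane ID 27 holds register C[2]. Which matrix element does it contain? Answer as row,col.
14,6

lane 27: g=6 (27/4), t=3 (27%4)
i=2: r=6+8=14, c=3*2+0=6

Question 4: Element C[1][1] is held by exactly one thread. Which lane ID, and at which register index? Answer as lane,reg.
4,1

r=1⇒gr=1,Rb=0  c=1⇒th=0,odd=1
L=1*4+0=4  i=0*2+1=1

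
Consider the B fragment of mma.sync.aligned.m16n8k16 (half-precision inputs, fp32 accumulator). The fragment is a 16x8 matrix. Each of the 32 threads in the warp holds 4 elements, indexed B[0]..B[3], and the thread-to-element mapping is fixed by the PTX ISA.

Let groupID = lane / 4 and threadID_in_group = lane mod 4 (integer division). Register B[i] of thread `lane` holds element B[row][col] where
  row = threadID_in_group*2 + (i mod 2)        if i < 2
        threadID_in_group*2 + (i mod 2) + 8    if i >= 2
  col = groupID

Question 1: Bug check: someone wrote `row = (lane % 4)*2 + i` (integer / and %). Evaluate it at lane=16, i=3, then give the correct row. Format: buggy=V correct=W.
`(lane % 4)*2 + i`[16,3]⇒3
16: gr=4,th=0
[3] (0*2+1+8,4) = (9,4)
row: 3 vs 9

buggy=3 correct=9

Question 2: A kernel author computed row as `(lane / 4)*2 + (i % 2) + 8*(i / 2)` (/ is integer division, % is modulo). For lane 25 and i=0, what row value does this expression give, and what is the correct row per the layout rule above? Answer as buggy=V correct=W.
buggy=12 correct=2

`(lane / 4)*2 + (i % 2) + 8*(i / 2)`[25,0]=>12
lane 25: grp=6 (25/4), tig=1 (25%4)
i=0: r=1*2+0+0=2, c=grp=6
row: 12 vs 2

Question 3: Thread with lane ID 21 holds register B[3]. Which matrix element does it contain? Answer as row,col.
21: gr=5,th=1
[3] (1*2+1+8,5) = (11,5)

11,5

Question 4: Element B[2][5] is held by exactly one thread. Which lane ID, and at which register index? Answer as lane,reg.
c:5=>grp=5  r:2=>rB=0,tig=1,lo=0
L=5*4+1=21  i=0*2+0=0

21,0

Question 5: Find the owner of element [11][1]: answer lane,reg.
5,3

c: 1->gid=1  r: 11->r8=1,tid=1,i&1=1
L=1*4+1=5  i=1*2+1=3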